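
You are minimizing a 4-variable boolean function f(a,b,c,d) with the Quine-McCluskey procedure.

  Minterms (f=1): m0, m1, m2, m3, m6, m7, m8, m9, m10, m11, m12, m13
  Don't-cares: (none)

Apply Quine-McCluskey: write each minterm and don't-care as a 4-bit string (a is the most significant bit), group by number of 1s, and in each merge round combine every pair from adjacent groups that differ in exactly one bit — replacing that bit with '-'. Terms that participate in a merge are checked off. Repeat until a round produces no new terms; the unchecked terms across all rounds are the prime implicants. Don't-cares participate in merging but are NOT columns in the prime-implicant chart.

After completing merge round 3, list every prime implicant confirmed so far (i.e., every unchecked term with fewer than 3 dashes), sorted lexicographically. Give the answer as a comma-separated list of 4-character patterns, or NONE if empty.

size-2^0 implicants → 0000(✓)  0001(✓)  0010(✓)  0011(✓)  0110(✓)  0111(✓)  1000(✓)  1001(✓)  1010(✓)  1011(✓)  1100(✓)  1101(✓)
size-2^1 implicants → -000(✓)  -001(✓)  -010(✓)  -011(✓)  0-10(✓)  0-11(✓)  00-0(✓)  00-1(✓)  000-(✓)  001-(✓)  011-(✓)  1-00(✓)  1-01(✓)  10-0(✓)  10-1(✓)  100-(✓)  101-(✓)  110-(✓)
size-2^2 implicants → -0-0(✓)  -0-1(✓)  -00-(✓)  -01-(✓)  0-1-  00--(✓)  1-0-  10--(✓)
size-2^3 implicants → -0--
Unchecked terms (primes): -0--, 0-1-, 1-0-

0-1-, 1-0-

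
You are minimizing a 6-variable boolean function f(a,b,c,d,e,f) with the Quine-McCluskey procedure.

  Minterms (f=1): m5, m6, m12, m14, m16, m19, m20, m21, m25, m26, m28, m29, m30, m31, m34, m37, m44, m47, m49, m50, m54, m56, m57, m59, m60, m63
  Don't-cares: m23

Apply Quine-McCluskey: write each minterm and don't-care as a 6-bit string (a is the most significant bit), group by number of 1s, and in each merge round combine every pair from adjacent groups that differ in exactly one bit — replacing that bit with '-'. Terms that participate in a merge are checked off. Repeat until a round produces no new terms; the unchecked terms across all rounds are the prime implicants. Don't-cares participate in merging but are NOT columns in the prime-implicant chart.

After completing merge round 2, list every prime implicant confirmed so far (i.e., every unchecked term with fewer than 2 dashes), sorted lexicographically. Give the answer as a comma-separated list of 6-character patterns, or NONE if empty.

size-2^0 implicants → 000101(✓)  000110(✓)  001100(✓)  001110(✓)  010000(✓)  010011(✓)  010100(✓)  010101(✓)  010111(✓)  011001(✓)  011010(✓)  011100(✓)  011101(✓)  011110(✓)  011111(✓)  100010(✓)  100101(✓)  101100(✓)  101111(✓)  110001(✓)  110010(✓)  110110(✓)  111000(✓)  111001(✓)  111011(✓)  111100(✓)  111111(✓)
size-2^1 implicants → -00101  -01100(✓)  -11001  -11100(✓)  -11111  0-0101  0-1100(✓)  0-1110(✓)  00-110  0011-0(✓)  01-100(✓)  01-101(✓)  01-111(✓)  010-00  010-11  0101-1(✓)  01010-(✓)  011-01  011-10  0111-0(✓)  0111-1(✓)  01110-(✓)  01111-(✓)  1-0010  1-1100(✓)  1-1111  11-001  110-10  111-00  111-11  1110-1  11100-
size-2^2 implicants → --1100  0-11-0  01-1-1  01-10-  0111--
Unchecked terms (primes): --1100, -00101, -11001, -11111, 0-0101, 0-11-0, 00-110, 01-1-1, 01-10-, 010-00, 010-11, 011-01, 011-10, 0111--, 1-0010, 1-1111, 11-001, 110-10, 111-00, 111-11, 1110-1, 11100-

-00101, -11001, -11111, 0-0101, 00-110, 010-00, 010-11, 011-01, 011-10, 1-0010, 1-1111, 11-001, 110-10, 111-00, 111-11, 1110-1, 11100-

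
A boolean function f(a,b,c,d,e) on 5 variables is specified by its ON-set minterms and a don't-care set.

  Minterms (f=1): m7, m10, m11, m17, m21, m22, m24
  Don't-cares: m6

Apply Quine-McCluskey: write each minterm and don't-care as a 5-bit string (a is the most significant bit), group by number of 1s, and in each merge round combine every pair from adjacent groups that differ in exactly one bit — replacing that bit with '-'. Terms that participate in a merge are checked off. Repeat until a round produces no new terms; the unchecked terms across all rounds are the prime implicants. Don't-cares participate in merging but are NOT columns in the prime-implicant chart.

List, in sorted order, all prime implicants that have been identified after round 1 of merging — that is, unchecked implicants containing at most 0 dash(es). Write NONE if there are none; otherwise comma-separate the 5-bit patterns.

11000

size-2^0 implicants → 00110(✓)  00111(✓)  01010(✓)  01011(✓)  10001(✓)  10101(✓)  10110(✓)  11000
size-2^1 implicants → -0110  0011-  0101-  10-01
Unchecked terms (primes): -0110, 0011-, 0101-, 10-01, 11000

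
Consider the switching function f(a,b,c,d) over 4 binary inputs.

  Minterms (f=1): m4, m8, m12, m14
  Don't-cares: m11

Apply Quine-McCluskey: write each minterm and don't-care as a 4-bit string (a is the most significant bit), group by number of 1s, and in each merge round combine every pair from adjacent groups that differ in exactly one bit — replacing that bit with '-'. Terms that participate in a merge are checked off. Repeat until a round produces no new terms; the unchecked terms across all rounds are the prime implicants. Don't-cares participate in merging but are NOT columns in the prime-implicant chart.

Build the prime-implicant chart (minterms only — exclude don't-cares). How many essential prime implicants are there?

3

[col 0] 0100*, 1000*, 1011, 1100*, 1110*
[col 1] -100, 1-00, 11-0
Prime implicants: -100, 1-00, 1011, 11-0
PI chart (minterm → PIs covering it):
  4 | -100  (sole → essential)
  8 | 1-00  (sole → essential)
  12 | -100,1-00,11-0
  14 | 11-0  (sole → essential)
Essential prime implicants: -100, 1-00, 11-0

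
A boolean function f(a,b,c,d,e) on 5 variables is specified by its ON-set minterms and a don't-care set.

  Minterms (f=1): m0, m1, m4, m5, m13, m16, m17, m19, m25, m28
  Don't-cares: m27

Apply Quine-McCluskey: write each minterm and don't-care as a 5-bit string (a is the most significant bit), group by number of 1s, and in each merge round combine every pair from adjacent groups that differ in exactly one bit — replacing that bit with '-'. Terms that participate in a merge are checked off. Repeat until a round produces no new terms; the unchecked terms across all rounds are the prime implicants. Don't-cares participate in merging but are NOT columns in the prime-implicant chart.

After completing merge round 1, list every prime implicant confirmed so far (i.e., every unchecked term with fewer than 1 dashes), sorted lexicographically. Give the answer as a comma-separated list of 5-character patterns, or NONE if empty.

11100

Round 0: 00000✓ 00001✓ 00100✓ 00101✓ 01101✓ 10000✓ 10001✓ 10011✓ 11001✓ 11011✓ 11100
Round 1: -0000✓ -0001✓ 0-101 00-00✓ 00-01✓ 0000-✓ 0010-✓ 1-001✓ 1-011✓ 100-1✓ 1000-✓ 110-1✓
Round 2: -000- 00-0- 1-0-1
PIs = {-000-, 0-101, 00-0-, 1-0-1, 11100}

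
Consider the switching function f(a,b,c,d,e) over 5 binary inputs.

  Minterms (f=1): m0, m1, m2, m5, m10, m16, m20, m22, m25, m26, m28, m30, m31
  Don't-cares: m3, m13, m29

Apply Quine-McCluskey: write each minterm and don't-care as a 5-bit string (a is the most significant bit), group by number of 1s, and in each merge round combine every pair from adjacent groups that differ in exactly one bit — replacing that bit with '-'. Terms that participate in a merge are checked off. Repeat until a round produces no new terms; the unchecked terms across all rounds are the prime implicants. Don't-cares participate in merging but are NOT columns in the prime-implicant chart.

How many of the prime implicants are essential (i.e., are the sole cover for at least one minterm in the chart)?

[col 0] 00000*, 00001*, 00010*, 00011*, 00101*, 01010*, 01101*, 10000*, 10100*, 10110*, 11001*, 11010*, 11100*, 11101*, 11110*, 11111*
[col 1] -0000, -1010, -1101, 0-010, 0-101, 00-01, 000-0*, 000-1*, 0000-*, 0001-*, 1-100*, 1-110*, 10-00, 101-0*, 11-01, 11-10, 111-0*, 111-1*, 1110-*, 1111-*
[col 2] 000--, 1-1-0, 111--
Prime implicants: -0000, -1010, -1101, 0-010, 0-101, 00-01, 000--, 1-1-0, 10-00, 11-01, 11-10, 111--
PI chart (minterm → PIs covering it):
  0 | -0000,000--
  1 | 00-01,000--
  2 | 0-010,000--
  5 | 0-101,00-01
  10 | -1010,0-010
  16 | -0000,10-00
  20 | 1-1-0,10-00
  22 | 1-1-0  (sole → essential)
  25 | 11-01  (sole → essential)
  26 | -1010,11-10
  28 | 1-1-0,111--
  30 | 1-1-0,11-10,111--
  31 | 111--  (sole → essential)
Essential prime implicants: 1-1-0, 11-01, 111--

3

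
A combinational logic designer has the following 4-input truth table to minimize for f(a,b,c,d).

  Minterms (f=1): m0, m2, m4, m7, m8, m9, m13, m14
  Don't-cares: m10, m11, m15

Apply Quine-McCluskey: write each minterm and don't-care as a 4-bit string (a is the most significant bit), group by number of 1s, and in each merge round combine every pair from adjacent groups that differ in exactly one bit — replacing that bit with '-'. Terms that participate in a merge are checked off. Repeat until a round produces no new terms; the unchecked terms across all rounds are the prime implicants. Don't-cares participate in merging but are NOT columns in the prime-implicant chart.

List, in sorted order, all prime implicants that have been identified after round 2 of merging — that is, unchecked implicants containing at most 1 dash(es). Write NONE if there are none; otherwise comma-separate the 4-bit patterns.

-111, 0-00

Round 0: 0000✓ 0010✓ 0100✓ 0111✓ 1000✓ 1001✓ 1010✓ 1011✓ 1101✓ 1110✓ 1111✓
Round 1: -000✓ -010✓ -111 0-00 00-0✓ 1-01✓ 1-10✓ 1-11✓ 10-0✓ 10-1✓ 100-✓ 101-✓ 11-1✓ 111-✓
Round 2: -0-0 1--1 1-1- 10--
PIs = {-0-0, -111, 0-00, 1--1, 1-1-, 10--}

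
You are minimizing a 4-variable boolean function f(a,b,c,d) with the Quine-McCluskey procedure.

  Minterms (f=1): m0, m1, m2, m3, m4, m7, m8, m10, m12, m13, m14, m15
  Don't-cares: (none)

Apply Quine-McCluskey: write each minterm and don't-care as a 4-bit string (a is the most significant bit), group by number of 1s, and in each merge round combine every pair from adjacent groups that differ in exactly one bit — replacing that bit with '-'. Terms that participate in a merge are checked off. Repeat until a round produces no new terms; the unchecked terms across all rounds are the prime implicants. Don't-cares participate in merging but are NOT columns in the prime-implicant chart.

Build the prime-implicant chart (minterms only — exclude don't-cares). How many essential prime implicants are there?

3

size-2^0 implicants → 0000(✓)  0001(✓)  0010(✓)  0011(✓)  0100(✓)  0111(✓)  1000(✓)  1010(✓)  1100(✓)  1101(✓)  1110(✓)  1111(✓)
size-2^1 implicants → -000(✓)  -010(✓)  -100(✓)  -111  0-00(✓)  0-11  00-0(✓)  00-1(✓)  000-(✓)  001-(✓)  1-00(✓)  1-10(✓)  10-0(✓)  11-0(✓)  11-1(✓)  110-(✓)  111-(✓)
size-2^2 implicants → --00  -0-0  00--  1--0  11--
Unchecked terms (primes): --00, -0-0, -111, 0-11, 00--, 1--0, 11--
Minterm coverage:
  m0 ⊆ --00,-0-0,00--
  m1 ⊆ 00-- [E]
  m2 ⊆ -0-0,00--
  m3 ⊆ 0-11,00--
  m4 ⊆ --00 [E]
  m7 ⊆ -111,0-11
  m8 ⊆ --00,-0-0,1--0
  m10 ⊆ -0-0,1--0
  m12 ⊆ --00,1--0,11--
  m13 ⊆ 11-- [E]
  m14 ⊆ 1--0,11--
  m15 ⊆ -111,11--
E = {--00, 00--, 11--}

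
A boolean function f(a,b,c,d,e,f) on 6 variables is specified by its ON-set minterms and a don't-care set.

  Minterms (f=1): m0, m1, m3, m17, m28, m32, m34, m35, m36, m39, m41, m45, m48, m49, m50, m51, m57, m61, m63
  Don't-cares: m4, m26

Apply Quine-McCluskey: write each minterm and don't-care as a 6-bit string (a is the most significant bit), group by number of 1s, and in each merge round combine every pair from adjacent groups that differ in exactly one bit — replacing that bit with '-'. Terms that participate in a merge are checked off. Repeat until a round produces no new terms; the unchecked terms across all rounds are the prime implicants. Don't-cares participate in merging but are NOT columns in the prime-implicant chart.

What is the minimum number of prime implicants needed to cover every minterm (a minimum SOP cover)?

9

size-2^0 implicants → 000000(✓)  000001(✓)  000011(✓)  000100(✓)  010001(✓)  011010  011100  100000(✓)  100010(✓)  100011(✓)  100100(✓)  100111(✓)  101001(✓)  101101(✓)  110000(✓)  110001(✓)  110010(✓)  110011(✓)  111001(✓)  111101(✓)  111111(✓)
size-2^1 implicants → -00000(✓)  -00011  -00100(✓)  -10001  0-0001  000-00(✓)  0000-1  00000-  1-0000(✓)  1-0010(✓)  1-0011(✓)  1-1001(✓)  1-1101(✓)  100-00(✓)  100-11  1000-0(✓)  10001-(✓)  101-01(✓)  11-001  1100-0(✓)  1100-1(✓)  11000-(✓)  11001-(✓)  111-01(✓)  1111-1
size-2^2 implicants → -00-00  1-00-0  1-001-  1-1-01  1100--
Unchecked terms (primes): -00-00, -00011, -10001, 0-0001, 0000-1, 00000-, 011010, 011100, 1-00-0, 1-001-, 1-1-01, 100-11, 11-001, 1100--, 1111-1
Minterm coverage:
  m0 ⊆ -00-00,00000-
  m1 ⊆ 0-0001,0000-1,00000-
  m3 ⊆ -00011,0000-1
  m17 ⊆ -10001,0-0001
  m28 ⊆ 011100 [E]
  m32 ⊆ -00-00,1-00-0
  m34 ⊆ 1-00-0,1-001-
  m35 ⊆ -00011,1-001-,100-11
  m36 ⊆ -00-00 [E]
  m39 ⊆ 100-11 [E]
  m41 ⊆ 1-1-01 [E]
  m45 ⊆ 1-1-01 [E]
  m48 ⊆ 1-00-0,1100--
  m49 ⊆ -10001,11-001,1100--
  m50 ⊆ 1-00-0,1-001-,1100--
  m51 ⊆ 1-001-,1100--
  m57 ⊆ 1-1-01,11-001
  m61 ⊆ 1-1-01,1111-1
  m63 ⊆ 1111-1 [E]
E = {-00-00, 011100, 1-1-01, 100-11, 1111-1}
Petrick residual → -00011, 0-0001, 1-00-0, 1100--
Cover = b'c'e'f' + b'c'd'ef + a'c'd'e'f + a'bcde'f' + ac'd'f' + ace'f + ab'c'ef + abc'd' + abcdf  |cover|=9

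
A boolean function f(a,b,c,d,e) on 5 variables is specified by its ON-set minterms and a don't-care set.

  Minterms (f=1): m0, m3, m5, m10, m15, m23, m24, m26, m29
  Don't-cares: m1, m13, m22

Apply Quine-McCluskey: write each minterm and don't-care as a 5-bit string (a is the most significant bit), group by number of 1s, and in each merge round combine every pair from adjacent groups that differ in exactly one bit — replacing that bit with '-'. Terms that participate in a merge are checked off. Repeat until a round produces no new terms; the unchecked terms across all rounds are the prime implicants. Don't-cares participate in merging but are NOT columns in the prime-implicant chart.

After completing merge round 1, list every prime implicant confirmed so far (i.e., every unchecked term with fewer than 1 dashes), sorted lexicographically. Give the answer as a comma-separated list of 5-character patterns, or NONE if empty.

NONE

Round 0: 00000✓ 00001✓ 00011✓ 00101✓ 01010✓ 01101✓ 01111✓ 10110✓ 10111✓ 11000✓ 11010✓ 11101✓
Round 1: -1010 -1101 0-101 00-01 000-1 0000- 011-1 1011- 110-0
PIs = {-1010, -1101, 0-101, 00-01, 000-1, 0000-, 011-1, 1011-, 110-0}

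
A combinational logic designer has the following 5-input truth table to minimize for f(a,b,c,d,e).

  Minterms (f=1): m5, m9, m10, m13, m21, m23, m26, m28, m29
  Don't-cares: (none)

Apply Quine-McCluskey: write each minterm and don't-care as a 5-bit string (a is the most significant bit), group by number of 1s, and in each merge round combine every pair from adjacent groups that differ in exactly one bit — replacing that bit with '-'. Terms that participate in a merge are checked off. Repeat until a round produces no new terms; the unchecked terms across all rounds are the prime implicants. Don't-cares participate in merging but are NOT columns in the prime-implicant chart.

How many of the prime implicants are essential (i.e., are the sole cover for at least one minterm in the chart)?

[col 0] 00101*, 01001*, 01010*, 01101*, 10101*, 10111*, 11010*, 11100*, 11101*
[col 1] -0101*, -1010, -1101*, 0-101*, 01-01, 1-101*, 101-1, 1110-
[col 2] --101
Prime implicants: --101, -1010, 01-01, 101-1, 1110-
PI chart (minterm → PIs covering it):
  5 | --101  (sole → essential)
  9 | 01-01  (sole → essential)
  10 | -1010  (sole → essential)
  13 | --101,01-01
  21 | --101,101-1
  23 | 101-1  (sole → essential)
  26 | -1010  (sole → essential)
  28 | 1110-  (sole → essential)
  29 | --101,1110-
Essential prime implicants: --101, -1010, 01-01, 101-1, 1110-

5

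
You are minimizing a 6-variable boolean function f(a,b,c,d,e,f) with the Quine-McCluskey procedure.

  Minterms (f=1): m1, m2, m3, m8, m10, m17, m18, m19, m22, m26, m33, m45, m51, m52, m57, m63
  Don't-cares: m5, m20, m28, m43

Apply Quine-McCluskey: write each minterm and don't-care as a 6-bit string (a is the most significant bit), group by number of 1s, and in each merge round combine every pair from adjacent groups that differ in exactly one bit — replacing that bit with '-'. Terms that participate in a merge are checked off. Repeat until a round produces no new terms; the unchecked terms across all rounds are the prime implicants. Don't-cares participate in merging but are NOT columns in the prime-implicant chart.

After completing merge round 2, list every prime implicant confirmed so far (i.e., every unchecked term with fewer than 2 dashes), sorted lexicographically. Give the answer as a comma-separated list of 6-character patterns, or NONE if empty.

Round 0: 000001✓ 000010✓ 000011✓ 000101✓ 001000✓ 001010✓ 010001✓ 010010✓ 010011✓ 010100✓ 010110✓ 011010✓ 011100✓ 100001✓ 101011 101101 110011✓ 110100✓ 111001 111111
Round 1: -00001 -10011 -10100 0-0001✓ 0-0010✓ 0-0011✓ 0-1010✓ 00-010✓ 000-01 0000-1✓ 00001-✓ 0010-0 01-010✓ 01-100 010-10 0100-1✓ 01001-✓ 0101-0
Round 2: 0--010 0-00-1 0-001-
PIs = {-00001, -10011, -10100, 0--010, 0-00-1, 0-001-, 000-01, 0010-0, 01-100, 010-10, 0101-0, 101011, 101101, 111001, 111111}

-00001, -10011, -10100, 000-01, 0010-0, 01-100, 010-10, 0101-0, 101011, 101101, 111001, 111111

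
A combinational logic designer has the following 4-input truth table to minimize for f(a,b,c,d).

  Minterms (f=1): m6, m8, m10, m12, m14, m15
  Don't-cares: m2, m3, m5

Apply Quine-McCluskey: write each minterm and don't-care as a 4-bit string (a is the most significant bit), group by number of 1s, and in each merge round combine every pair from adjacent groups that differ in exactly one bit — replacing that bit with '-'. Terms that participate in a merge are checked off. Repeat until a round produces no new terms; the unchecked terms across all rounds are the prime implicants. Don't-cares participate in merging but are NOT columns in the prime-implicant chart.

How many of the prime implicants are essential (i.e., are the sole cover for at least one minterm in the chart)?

size-2^0 implicants → 0010(✓)  0011(✓)  0101  0110(✓)  1000(✓)  1010(✓)  1100(✓)  1110(✓)  1111(✓)
size-2^1 implicants → -010(✓)  -110(✓)  0-10(✓)  001-  1-00(✓)  1-10(✓)  10-0(✓)  11-0(✓)  111-
size-2^2 implicants → --10  1--0
Unchecked terms (primes): --10, 001-, 0101, 1--0, 111-
Minterm coverage:
  m6 ⊆ --10 [E]
  m8 ⊆ 1--0 [E]
  m10 ⊆ --10,1--0
  m12 ⊆ 1--0 [E]
  m14 ⊆ --10,1--0,111-
  m15 ⊆ 111- [E]
E = {--10, 1--0, 111-}

3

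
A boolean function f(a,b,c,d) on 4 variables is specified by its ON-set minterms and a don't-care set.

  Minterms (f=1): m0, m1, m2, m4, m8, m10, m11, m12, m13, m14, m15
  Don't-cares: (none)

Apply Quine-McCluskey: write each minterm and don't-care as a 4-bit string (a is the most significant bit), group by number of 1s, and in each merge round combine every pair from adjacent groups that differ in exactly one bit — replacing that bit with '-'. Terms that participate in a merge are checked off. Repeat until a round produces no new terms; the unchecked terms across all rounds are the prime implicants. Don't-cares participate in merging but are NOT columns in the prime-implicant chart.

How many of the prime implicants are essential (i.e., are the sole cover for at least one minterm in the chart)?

[col 0] 0000*, 0001*, 0010*, 0100*, 1000*, 1010*, 1011*, 1100*, 1101*, 1110*, 1111*
[col 1] -000*, -010*, -100*, 0-00*, 00-0*, 000-, 1-00*, 1-10*, 1-11*, 10-0*, 101-*, 11-0*, 11-1*, 110-*, 111-*
[col 2] --00, -0-0, 1--0, 1-1-, 11--
Prime implicants: --00, -0-0, 000-, 1--0, 1-1-, 11--
PI chart (minterm → PIs covering it):
  0 | --00,-0-0,000-
  1 | 000-  (sole → essential)
  2 | -0-0  (sole → essential)
  4 | --00  (sole → essential)
  8 | --00,-0-0,1--0
  10 | -0-0,1--0,1-1-
  11 | 1-1-  (sole → essential)
  12 | --00,1--0,11--
  13 | 11--  (sole → essential)
  14 | 1--0,1-1-,11--
  15 | 1-1-,11--
Essential prime implicants: --00, -0-0, 000-, 1-1-, 11--

5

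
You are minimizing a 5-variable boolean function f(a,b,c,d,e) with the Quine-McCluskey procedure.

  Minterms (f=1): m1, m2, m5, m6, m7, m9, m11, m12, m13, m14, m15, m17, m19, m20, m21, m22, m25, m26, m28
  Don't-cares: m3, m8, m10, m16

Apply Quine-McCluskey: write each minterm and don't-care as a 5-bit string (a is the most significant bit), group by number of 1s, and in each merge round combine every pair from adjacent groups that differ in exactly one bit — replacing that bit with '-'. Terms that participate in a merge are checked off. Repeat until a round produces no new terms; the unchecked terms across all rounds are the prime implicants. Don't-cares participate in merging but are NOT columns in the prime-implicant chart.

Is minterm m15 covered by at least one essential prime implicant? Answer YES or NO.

YES

Round 0: 00001✓ 00010✓ 00011✓ 00101✓ 00110✓ 00111✓ 01000✓ 01001✓ 01010✓ 01011✓ 01100✓ 01101✓ 01110✓ 01111✓ 10000✓ 10001✓ 10011✓ 10100✓ 10101✓ 10110✓ 11001✓ 11010✓ 11100✓
Round 1: -0001✓ -0011✓ -0101✓ -0110 -1001✓ -1010 -1100 0-001✓ 0-010✓ 0-011✓ 0-101✓ 0-110✓ 0-111✓ 00-01✓ 00-10✓ 00-11✓ 000-1✓ 0001-✓ 001-1✓ 0011-✓ 01-00✓ 01-01✓ 01-10✓ 01-11✓ 010-0✓ 010-1✓ 0100-✓ 0101-✓ 011-0✓ 011-1✓ 0110-✓ 0111-✓ 1-001✓ 1-100 10-00✓ 10-01✓ 100-1✓ 1000-✓ 101-0 1010-✓
Round 2: --001 -0-01 -00-1 0--01✓ 0--10✓ 0--11✓ 0-0-1✓ 0-01-✓ 0-1-1✓ 0-11-✓ 00--1✓ 00-1-✓ 01--0✓ 01--1✓ 01-0-✓ 01-1-✓ 010--✓ 011--✓ 10-0-
Round 3: 0---1 0--1- 01---
PIs = {--001, -0-01, -00-1, -0110, -1010, -1100, 0---1, 0--1-, 01---, 1-100, 10-0-, 101-0}
Coverage chart:
  m1: --001,-0-01,-00-1,0---1
  m2: 0--1- ←essential
  m5: -0-01,0---1
  m6: -0110,0--1-
  m7: 0---1,0--1-
  m9: --001,0---1,01---
  m11: 0---1,0--1-,01---
  m12: -1100,01---
  m13: 0---1,01---
  m14: 0--1-,01---
  m15: 0---1,0--1-,01---
  m17: --001,-0-01,-00-1,10-0-
  m19: -00-1 ←essential
  m20: 1-100,10-0-,101-0
  m21: -0-01,10-0-
  m22: -0110,101-0
  m25: --001 ←essential
  m26: -1010 ←essential
  m28: -1100,1-100
Essential: --001, -00-1, -1010, 0--1-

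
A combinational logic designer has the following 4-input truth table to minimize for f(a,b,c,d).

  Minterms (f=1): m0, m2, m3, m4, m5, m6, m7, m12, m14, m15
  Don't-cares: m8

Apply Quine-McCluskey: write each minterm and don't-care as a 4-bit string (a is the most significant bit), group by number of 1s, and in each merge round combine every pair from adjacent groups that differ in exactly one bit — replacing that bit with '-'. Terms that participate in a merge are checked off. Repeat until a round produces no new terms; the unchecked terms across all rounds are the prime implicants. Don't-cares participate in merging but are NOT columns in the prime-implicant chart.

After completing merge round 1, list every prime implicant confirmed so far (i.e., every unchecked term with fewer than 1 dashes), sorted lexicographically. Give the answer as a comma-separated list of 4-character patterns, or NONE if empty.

NONE

[col 0] 0000*, 0010*, 0011*, 0100*, 0101*, 0110*, 0111*, 1000*, 1100*, 1110*, 1111*
[col 1] -000*, -100*, -110*, -111*, 0-00*, 0-10*, 0-11*, 00-0*, 001-*, 01-0*, 01-1*, 010-*, 011-*, 1-00*, 11-0*, 111-*
[col 2] --00, -1-0, -11-, 0--0, 0-1-, 01--
Prime implicants: --00, -1-0, -11-, 0--0, 0-1-, 01--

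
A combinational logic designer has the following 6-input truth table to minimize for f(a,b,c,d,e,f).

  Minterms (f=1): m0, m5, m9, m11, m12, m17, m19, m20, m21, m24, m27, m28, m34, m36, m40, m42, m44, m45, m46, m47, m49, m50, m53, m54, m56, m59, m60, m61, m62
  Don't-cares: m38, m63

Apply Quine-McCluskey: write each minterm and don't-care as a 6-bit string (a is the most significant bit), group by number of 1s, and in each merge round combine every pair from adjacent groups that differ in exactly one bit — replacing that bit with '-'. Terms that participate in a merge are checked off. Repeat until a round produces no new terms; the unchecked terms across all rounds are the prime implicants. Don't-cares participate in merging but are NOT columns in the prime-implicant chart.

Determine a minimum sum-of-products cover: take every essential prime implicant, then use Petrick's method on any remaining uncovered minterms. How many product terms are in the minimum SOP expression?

13

size-2^0 implicants → 000000  000101(✓)  001001(✓)  001011(✓)  001100(✓)  010001(✓)  010011(✓)  010100(✓)  010101(✓)  011000(✓)  011011(✓)  011100(✓)  100010(✓)  100100(✓)  100110(✓)  101000(✓)  101010(✓)  101100(✓)  101101(✓)  101110(✓)  101111(✓)  110001(✓)  110010(✓)  110101(✓)  110110(✓)  111000(✓)  111011(✓)  111100(✓)  111101(✓)  111110(✓)  111111(✓)
size-2^1 implicants → -01100(✓)  -10001(✓)  -10101(✓)  -11000(✓)  -11011  -11100(✓)  0-0101  0-1011  0-1100(✓)  0010-1  01-011  01-100  010-01(✓)  0100-1  01010-  011-00(✓)  1-0010(✓)  1-0110(✓)  1-1000(✓)  1-1100(✓)  1-1101(✓)  1-1110(✓)  1-1111(✓)  10-010(✓)  10-100(✓)  10-110(✓)  100-10(✓)  1001-0(✓)  101-00(✓)  101-10(✓)  1010-0(✓)  1011-0(✓)  1011-1(✓)  10110-(✓)  10111-(✓)  11-101  11-110(✓)  110-01(✓)  110-10(✓)  111-00(✓)  111-11  1111-0(✓)  1111-1(✓)  11110-(✓)  11111-(✓)
size-2^2 implicants → --1100  -10-01  -11-00  1--110  1-0-10  1-1-00  1-11-0(✓)  1-11-1(✓)  1-110-(✓)  1-111-(✓)  10--10  10-1-0  101--0  1011--(✓)  1111--(✓)
size-2^3 implicants → 1-11--
Unchecked terms (primes): --1100, -10-01, -11-00, -11011, 0-0101, 0-1011, 000000, 0010-1, 01-011, 01-100, 0100-1, 01010-, 1--110, 1-0-10, 1-1-00, 1-11--, 10--10, 10-1-0, 101--0, 11-101, 111-11
Minterm coverage:
  m0 ⊆ 000000 [E]
  m5 ⊆ 0-0101 [E]
  m9 ⊆ 0010-1 [E]
  m11 ⊆ 0-1011,0010-1
  m12 ⊆ --1100 [E]
  m17 ⊆ -10-01,0100-1
  m19 ⊆ 01-011,0100-1
  m20 ⊆ 01-100,01010-
  m21 ⊆ -10-01,0-0101,01010-
  m24 ⊆ -11-00 [E]
  m27 ⊆ -11011,0-1011,01-011
  m28 ⊆ --1100,-11-00,01-100
  m34 ⊆ 1-0-10,10--10
  m36 ⊆ 10-1-0 [E]
  m40 ⊆ 1-1-00,101--0
  m42 ⊆ 10--10,101--0
  m44 ⊆ --1100,1-1-00,1-11--,10-1-0,101--0
  m45 ⊆ 1-11-- [E]
  m46 ⊆ 1--110,1-11--,10--10,10-1-0,101--0
  m47 ⊆ 1-11-- [E]
  m49 ⊆ -10-01 [E]
  m50 ⊆ 1-0-10 [E]
  m53 ⊆ -10-01,11-101
  m54 ⊆ 1--110,1-0-10
  m56 ⊆ -11-00,1-1-00
  m59 ⊆ -11011,111-11
  m60 ⊆ --1100,-11-00,1-1-00,1-11--
  m61 ⊆ 1-11--,11-101
  m62 ⊆ 1--110,1-11--
E = {--1100, -10-01, -11-00, 0-0101, 000000, 0010-1, 1-0-10, 1-11--, 10-1-0}
Petrick residual → -11011, 01-011, 01-100, 101--0
Cover = cde'f' + bc'e'f + bce'f' + bcd'ef + a'c'de'f + a'b'c'd'e'f' + a'b'cd'f + a'bd'ef + a'bde'f' + ac'ef' + acd + ab'df' + ab'cf'  |cover|=13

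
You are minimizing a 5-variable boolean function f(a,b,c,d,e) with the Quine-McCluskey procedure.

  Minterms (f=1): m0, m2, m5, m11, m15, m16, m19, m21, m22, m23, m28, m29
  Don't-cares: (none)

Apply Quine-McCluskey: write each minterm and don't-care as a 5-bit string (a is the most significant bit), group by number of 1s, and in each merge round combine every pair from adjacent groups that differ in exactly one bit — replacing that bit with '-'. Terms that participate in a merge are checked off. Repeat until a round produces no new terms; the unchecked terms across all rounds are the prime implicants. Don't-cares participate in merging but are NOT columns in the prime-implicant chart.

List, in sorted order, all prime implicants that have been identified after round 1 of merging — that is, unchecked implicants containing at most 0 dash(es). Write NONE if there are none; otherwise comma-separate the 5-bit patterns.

size-2^0 implicants → 00000(✓)  00010(✓)  00101(✓)  01011(✓)  01111(✓)  10000(✓)  10011(✓)  10101(✓)  10110(✓)  10111(✓)  11100(✓)  11101(✓)
size-2^1 implicants → -0000  -0101  000-0  01-11  1-101  10-11  101-1  1011-  1110-
Unchecked terms (primes): -0000, -0101, 000-0, 01-11, 1-101, 10-11, 101-1, 1011-, 1110-

NONE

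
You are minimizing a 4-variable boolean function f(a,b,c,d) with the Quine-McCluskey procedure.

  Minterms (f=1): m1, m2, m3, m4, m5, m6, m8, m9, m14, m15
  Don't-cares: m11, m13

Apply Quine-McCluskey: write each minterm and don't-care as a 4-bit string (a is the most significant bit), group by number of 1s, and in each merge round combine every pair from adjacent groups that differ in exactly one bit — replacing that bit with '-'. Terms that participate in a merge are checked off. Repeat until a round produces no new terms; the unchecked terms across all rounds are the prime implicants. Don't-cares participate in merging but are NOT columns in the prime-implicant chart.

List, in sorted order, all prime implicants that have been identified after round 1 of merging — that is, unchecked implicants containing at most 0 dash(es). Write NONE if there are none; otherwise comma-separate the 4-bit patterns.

size-2^0 implicants → 0001(✓)  0010(✓)  0011(✓)  0100(✓)  0101(✓)  0110(✓)  1000(✓)  1001(✓)  1011(✓)  1101(✓)  1110(✓)  1111(✓)
size-2^1 implicants → -001(✓)  -011(✓)  -101(✓)  -110  0-01(✓)  0-10  00-1(✓)  001-  01-0  010-  1-01(✓)  1-11(✓)  10-1(✓)  100-  11-1(✓)  111-
size-2^2 implicants → --01  -0-1  1--1
Unchecked terms (primes): --01, -0-1, -110, 0-10, 001-, 01-0, 010-, 1--1, 100-, 111-

NONE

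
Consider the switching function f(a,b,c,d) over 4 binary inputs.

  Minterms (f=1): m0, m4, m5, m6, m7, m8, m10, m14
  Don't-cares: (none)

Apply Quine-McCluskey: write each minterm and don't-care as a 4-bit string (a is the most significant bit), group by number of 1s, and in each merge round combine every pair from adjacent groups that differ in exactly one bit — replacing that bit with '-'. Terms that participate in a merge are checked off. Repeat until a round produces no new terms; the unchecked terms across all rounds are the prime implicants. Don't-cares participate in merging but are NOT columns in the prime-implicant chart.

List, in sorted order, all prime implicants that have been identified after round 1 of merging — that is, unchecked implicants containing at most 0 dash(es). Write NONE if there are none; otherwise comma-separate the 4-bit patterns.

[col 0] 0000*, 0100*, 0101*, 0110*, 0111*, 1000*, 1010*, 1110*
[col 1] -000, -110, 0-00, 01-0*, 01-1*, 010-*, 011-*, 1-10, 10-0
[col 2] 01--
Prime implicants: -000, -110, 0-00, 01--, 1-10, 10-0

NONE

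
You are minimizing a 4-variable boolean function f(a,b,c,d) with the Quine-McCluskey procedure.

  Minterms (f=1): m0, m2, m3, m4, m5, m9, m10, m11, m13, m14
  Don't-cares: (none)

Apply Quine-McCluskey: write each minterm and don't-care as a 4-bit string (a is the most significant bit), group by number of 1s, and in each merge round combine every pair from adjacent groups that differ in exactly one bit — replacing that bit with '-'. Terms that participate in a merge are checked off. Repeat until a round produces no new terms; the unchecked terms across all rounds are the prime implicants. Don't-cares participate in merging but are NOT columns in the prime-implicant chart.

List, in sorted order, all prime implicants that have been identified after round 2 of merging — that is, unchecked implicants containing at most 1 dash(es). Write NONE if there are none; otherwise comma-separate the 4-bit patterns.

-101, 0-00, 00-0, 010-, 1-01, 1-10, 10-1

size-2^0 implicants → 0000(✓)  0010(✓)  0011(✓)  0100(✓)  0101(✓)  1001(✓)  1010(✓)  1011(✓)  1101(✓)  1110(✓)
size-2^1 implicants → -010(✓)  -011(✓)  -101  0-00  00-0  001-(✓)  010-  1-01  1-10  10-1  101-(✓)
size-2^2 implicants → -01-
Unchecked terms (primes): -01-, -101, 0-00, 00-0, 010-, 1-01, 1-10, 10-1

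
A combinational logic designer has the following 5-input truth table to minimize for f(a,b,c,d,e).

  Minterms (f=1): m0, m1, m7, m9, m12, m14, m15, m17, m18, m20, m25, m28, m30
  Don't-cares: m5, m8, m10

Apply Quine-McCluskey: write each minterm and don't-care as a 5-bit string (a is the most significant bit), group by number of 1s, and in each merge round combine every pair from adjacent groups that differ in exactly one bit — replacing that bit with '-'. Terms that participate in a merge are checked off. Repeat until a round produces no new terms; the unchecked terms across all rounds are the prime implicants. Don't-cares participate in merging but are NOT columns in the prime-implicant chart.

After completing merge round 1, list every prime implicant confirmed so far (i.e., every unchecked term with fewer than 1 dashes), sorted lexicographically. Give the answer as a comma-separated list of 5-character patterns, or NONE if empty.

Round 0: 00000✓ 00001✓ 00101✓ 00111✓ 01000✓ 01001✓ 01010✓ 01100✓ 01110✓ 01111✓ 10001✓ 10010 10100✓ 11001✓ 11100✓ 11110✓
Round 1: -0001✓ -1001✓ -1100✓ -1110✓ 0-000✓ 0-001✓ 0-111 00-01 0000-✓ 001-1 01-00✓ 01-10✓ 010-0✓ 0100-✓ 011-0✓ 0111- 1-001✓ 1-100 111-0✓
Round 2: --001 -11-0 0-00- 01--0
PIs = {--001, -11-0, 0-00-, 0-111, 00-01, 001-1, 01--0, 0111-, 1-100, 10010}

10010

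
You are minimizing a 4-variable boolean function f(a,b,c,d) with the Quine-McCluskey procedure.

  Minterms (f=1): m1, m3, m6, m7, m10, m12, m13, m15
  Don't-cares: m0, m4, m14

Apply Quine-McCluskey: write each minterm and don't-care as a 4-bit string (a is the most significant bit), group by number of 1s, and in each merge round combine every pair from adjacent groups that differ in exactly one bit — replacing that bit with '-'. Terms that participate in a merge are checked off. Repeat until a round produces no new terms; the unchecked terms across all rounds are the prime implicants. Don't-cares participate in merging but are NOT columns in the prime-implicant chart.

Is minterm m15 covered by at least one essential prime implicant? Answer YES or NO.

[col 0] 0000*, 0001*, 0011*, 0100*, 0110*, 0111*, 1010*, 1100*, 1101*, 1110*, 1111*
[col 1] -100*, -110*, -111*, 0-00, 0-11, 00-1, 000-, 01-0*, 011-*, 1-10, 11-0*, 11-1*, 110-*, 111-*
[col 2] -1-0, -11-, 11--
Prime implicants: -1-0, -11-, 0-00, 0-11, 00-1, 000-, 1-10, 11--
PI chart (minterm → PIs covering it):
  1 | 00-1,000-
  3 | 0-11,00-1
  6 | -1-0,-11-
  7 | -11-,0-11
  10 | 1-10  (sole → essential)
  12 | -1-0,11--
  13 | 11--  (sole → essential)
  15 | -11-,11--
Essential prime implicants: 1-10, 11--

YES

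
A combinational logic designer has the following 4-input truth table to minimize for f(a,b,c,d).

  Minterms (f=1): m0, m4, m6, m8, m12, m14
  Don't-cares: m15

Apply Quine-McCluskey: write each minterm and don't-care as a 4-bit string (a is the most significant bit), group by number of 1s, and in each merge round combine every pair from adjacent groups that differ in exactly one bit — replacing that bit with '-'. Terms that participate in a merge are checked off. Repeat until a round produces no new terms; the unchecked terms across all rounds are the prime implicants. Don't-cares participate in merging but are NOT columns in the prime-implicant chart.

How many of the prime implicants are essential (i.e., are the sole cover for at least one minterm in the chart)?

size-2^0 implicants → 0000(✓)  0100(✓)  0110(✓)  1000(✓)  1100(✓)  1110(✓)  1111(✓)
size-2^1 implicants → -000(✓)  -100(✓)  -110(✓)  0-00(✓)  01-0(✓)  1-00(✓)  11-0(✓)  111-
size-2^2 implicants → --00  -1-0
Unchecked terms (primes): --00, -1-0, 111-
Minterm coverage:
  m0 ⊆ --00 [E]
  m4 ⊆ --00,-1-0
  m6 ⊆ -1-0 [E]
  m8 ⊆ --00 [E]
  m12 ⊆ --00,-1-0
  m14 ⊆ -1-0,111-
E = {--00, -1-0}

2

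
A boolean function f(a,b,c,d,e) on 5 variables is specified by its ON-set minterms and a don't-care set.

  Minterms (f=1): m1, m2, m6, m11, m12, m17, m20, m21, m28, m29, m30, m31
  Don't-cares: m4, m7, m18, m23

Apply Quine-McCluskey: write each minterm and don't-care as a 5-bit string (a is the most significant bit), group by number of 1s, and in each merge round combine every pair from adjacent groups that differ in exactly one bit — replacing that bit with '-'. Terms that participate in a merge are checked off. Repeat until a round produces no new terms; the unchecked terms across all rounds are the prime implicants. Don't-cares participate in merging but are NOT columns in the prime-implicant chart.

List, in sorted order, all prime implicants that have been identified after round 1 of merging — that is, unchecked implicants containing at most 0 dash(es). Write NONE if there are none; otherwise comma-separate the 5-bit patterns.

[col 0] 00001*, 00010*, 00100*, 00110*, 00111*, 01011, 01100*, 10001*, 10010*, 10100*, 10101*, 10111*, 11100*, 11101*, 11110*, 11111*
[col 1] -0001, -0010, -0100*, -0111, -1100*, 0-100*, 00-10, 001-0, 0011-, 1-100*, 1-101*, 1-111*, 10-01, 101-1*, 1010-*, 111-0*, 111-1*, 1110-*, 1111-*
[col 2] --100, 1-1-1, 1-10-, 111--
Prime implicants: --100, -0001, -0010, -0111, 00-10, 001-0, 0011-, 01011, 1-1-1, 1-10-, 10-01, 111--

01011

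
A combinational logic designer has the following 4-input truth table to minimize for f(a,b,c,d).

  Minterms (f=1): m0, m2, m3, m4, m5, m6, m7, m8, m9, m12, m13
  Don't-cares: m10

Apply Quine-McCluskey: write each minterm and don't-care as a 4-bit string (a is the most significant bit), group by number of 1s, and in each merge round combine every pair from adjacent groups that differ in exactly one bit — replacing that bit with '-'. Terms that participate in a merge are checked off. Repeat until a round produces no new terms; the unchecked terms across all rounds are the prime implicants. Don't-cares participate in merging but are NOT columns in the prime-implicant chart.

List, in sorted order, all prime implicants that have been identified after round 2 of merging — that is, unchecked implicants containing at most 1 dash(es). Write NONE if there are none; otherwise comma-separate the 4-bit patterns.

[col 0] 0000*, 0010*, 0011*, 0100*, 0101*, 0110*, 0111*, 1000*, 1001*, 1010*, 1100*, 1101*
[col 1] -000*, -010*, -100*, -101*, 0-00*, 0-10*, 0-11*, 00-0*, 001-*, 01-0*, 01-1*, 010-*, 011-*, 1-00*, 1-01*, 10-0*, 100-*, 110-*
[col 2] --00, -0-0, -10-, 0--0, 0-1-, 01--, 1-0-
Prime implicants: --00, -0-0, -10-, 0--0, 0-1-, 01--, 1-0-

NONE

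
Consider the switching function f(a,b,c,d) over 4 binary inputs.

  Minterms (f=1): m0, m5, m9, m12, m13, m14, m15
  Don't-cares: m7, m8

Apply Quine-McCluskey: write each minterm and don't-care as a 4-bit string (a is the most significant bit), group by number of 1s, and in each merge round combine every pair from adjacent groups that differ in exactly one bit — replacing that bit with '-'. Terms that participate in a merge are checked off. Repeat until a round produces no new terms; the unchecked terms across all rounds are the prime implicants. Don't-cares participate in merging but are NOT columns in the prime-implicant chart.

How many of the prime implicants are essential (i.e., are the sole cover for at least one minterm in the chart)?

4

[col 0] 0000*, 0101*, 0111*, 1000*, 1001*, 1100*, 1101*, 1110*, 1111*
[col 1] -000, -101*, -111*, 01-1*, 1-00*, 1-01*, 100-*, 11-0*, 11-1*, 110-*, 111-*
[col 2] -1-1, 1-0-, 11--
Prime implicants: -000, -1-1, 1-0-, 11--
PI chart (minterm → PIs covering it):
  0 | -000  (sole → essential)
  5 | -1-1  (sole → essential)
  9 | 1-0-  (sole → essential)
  12 | 1-0-,11--
  13 | -1-1,1-0-,11--
  14 | 11--  (sole → essential)
  15 | -1-1,11--
Essential prime implicants: -000, -1-1, 1-0-, 11--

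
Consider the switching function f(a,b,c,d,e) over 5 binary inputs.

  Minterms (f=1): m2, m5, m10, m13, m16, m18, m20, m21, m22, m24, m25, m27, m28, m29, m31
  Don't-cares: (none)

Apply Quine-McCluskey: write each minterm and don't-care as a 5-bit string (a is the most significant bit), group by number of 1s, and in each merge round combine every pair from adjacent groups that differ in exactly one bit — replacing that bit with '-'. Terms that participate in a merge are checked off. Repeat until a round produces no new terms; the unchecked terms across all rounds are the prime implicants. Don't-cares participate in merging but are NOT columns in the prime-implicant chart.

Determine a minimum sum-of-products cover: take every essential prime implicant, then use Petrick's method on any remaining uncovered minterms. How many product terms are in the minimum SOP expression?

5

Round 0: 00010✓ 00101✓ 01010✓ 01101✓ 10000✓ 10010✓ 10100✓ 10101✓ 10110✓ 11000✓ 11001✓ 11011✓ 11100✓ 11101✓ 11111✓
Round 1: -0010 -0101✓ -1101✓ 0-010 0-101✓ 1-000✓ 1-100✓ 1-101✓ 10-00✓ 10-10✓ 100-0✓ 101-0✓ 1010-✓ 11-00✓ 11-01✓ 11-11✓ 110-1✓ 1100-✓ 111-1✓ 1110-✓
Round 2: --101 1--00 1-10- 10--0 11--1 11-0-
PIs = {--101, -0010, 0-010, 1--00, 1-10-, 10--0, 11--1, 11-0-}
Coverage chart:
  m2: -0010,0-010
  m5: --101 ←essential
  m10: 0-010 ←essential
  m13: --101 ←essential
  m16: 1--00,10--0
  m18: -0010,10--0
  m20: 1--00,1-10-,10--0
  m21: --101,1-10-
  m22: 10--0 ←essential
  m24: 1--00,11-0-
  m25: 11--1,11-0-
  m27: 11--1 ←essential
  m28: 1--00,1-10-,11-0-
  m29: --101,1-10-,11--1,11-0-
  m31: 11--1 ←essential
Essential: --101, 0-010, 10--0, 11--1
Petrick residual → 1--00
Min cover (5 terms): cd'e + a'c'de' + ad'e' + ab'e' + abe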